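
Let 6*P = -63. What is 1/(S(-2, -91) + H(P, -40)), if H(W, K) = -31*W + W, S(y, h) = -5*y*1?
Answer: 1/325 ≈ 0.0030769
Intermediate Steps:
S(y, h) = -5*y
P = -21/2 (P = (⅙)*(-63) = -21/2 ≈ -10.500)
H(W, K) = -30*W
1/(S(-2, -91) + H(P, -40)) = 1/(-5*(-2) - 30*(-21/2)) = 1/(10 + 315) = 1/325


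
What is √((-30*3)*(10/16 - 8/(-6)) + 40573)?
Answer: √161587/2 ≈ 200.99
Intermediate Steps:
√((-30*3)*(10/16 - 8/(-6)) + 40573) = √(-90*(10*(1/16) - 8*(-⅙)) + 40573) = √(-90*(5/8 + 4/3) + 40573) = √(-90*47/24 + 40573) = √(-705/4 + 40573) = √(161587/4) = √161587/2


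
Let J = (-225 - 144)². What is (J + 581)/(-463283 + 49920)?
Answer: -136742/413363 ≈ -0.33080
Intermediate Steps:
J = 136161 (J = (-369)² = 136161)
(J + 581)/(-463283 + 49920) = (136161 + 581)/(-463283 + 49920) = 136742/(-413363) = 136742*(-1/413363) = -136742/413363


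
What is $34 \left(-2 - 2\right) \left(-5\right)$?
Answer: $680$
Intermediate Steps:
$34 \left(-2 - 2\right) \left(-5\right) = 34 \left(\left(-4\right) \left(-5\right)\right) = 34 \cdot 20 = 680$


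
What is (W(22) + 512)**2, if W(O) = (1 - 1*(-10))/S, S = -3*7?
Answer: 115369081/441 ≈ 2.6161e+5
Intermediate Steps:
S = -21
W(O) = -11/21 (W(O) = (1 - 1*(-10))/(-21) = (1 + 10)*(-1/21) = 11*(-1/21) = -11/21)
(W(22) + 512)**2 = (-11/21 + 512)**2 = (10741/21)**2 = 115369081/441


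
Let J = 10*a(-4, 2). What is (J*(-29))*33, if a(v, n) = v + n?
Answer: 19140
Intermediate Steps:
a(v, n) = n + v
J = -20 (J = 10*(2 - 4) = 10*(-2) = -20)
(J*(-29))*33 = -20*(-29)*33 = 580*33 = 19140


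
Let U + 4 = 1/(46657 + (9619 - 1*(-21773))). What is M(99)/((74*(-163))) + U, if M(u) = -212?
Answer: -1874574851/470713519 ≈ -3.9824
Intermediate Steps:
U = -312195/78049 (U = -4 + 1/(46657 + (9619 - 1*(-21773))) = -4 + 1/(46657 + (9619 + 21773)) = -4 + 1/(46657 + 31392) = -4 + 1/78049 = -312195/78049 ≈ -4.0000)
M(99)/((74*(-163))) + U = -212/(74*(-163)) - 312195/78049 = -212/(-12062) - 312195/78049 = -212*(-1/12062) - 312195/78049 = 106/6031 - 312195/78049 = -1874574851/470713519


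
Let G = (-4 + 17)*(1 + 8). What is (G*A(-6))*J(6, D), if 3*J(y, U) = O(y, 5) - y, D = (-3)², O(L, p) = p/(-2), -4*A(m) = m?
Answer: -1989/4 ≈ -497.25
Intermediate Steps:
A(m) = -m/4
O(L, p) = -p/2 (O(L, p) = p*(-½) = -p/2)
D = 9
J(y, U) = -⅚ - y/3 (J(y, U) = (-½*5 - y)/3 = (-5/2 - y)/3 = -⅚ - y/3)
G = 117 (G = 13*9 = 117)
(G*A(-6))*J(6, D) = (117*(-¼*(-6)))*(-⅚ - ⅓*6) = (117*(3/2))*(-⅚ - 2) = (351/2)*(-17/6) = -1989/4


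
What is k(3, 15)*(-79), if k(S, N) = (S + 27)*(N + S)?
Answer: -42660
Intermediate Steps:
k(S, N) = (27 + S)*(N + S)
k(3, 15)*(-79) = (3**2 + 27*15 + 27*3 + 15*3)*(-79) = (9 + 405 + 81 + 45)*(-79) = 540*(-79) = -42660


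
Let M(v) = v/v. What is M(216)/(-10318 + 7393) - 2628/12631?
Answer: -7699531/36945675 ≈ -0.20840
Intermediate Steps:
M(v) = 1
M(216)/(-10318 + 7393) - 2628/12631 = 1/(-10318 + 7393) - 2628/12631 = 1/(-2925) - 2628*1/12631 = 1*(-1/2925) - 2628/12631 = -1/2925 - 2628/12631 = -7699531/36945675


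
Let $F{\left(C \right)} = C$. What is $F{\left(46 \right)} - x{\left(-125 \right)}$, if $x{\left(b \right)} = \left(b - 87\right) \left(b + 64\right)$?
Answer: $-12886$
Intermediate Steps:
$x{\left(b \right)} = \left(-87 + b\right) \left(64 + b\right)$
$F{\left(46 \right)} - x{\left(-125 \right)} = 46 - \left(-5568 + \left(-125\right)^{2} - -2875\right) = 46 - \left(-5568 + 15625 + 2875\right) = 46 - 12932 = -12886$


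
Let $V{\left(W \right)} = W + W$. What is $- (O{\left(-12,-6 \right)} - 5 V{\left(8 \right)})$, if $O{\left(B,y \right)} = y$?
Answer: $86$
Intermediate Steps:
$V{\left(W \right)} = 2 W$
$- (O{\left(-12,-6 \right)} - 5 V{\left(8 \right)}) = - (-6 - 5 \cdot 2 \cdot 8) = - (-6 - 80) = \left(-1\right) \left(-86\right) = 86$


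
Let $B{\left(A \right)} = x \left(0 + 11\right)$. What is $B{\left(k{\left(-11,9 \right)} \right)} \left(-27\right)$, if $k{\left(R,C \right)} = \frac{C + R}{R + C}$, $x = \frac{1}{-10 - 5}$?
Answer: $\frac{99}{5} \approx 19.8$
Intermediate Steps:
$x = - \frac{1}{15}$ ($x = \frac{1}{-15} = - \frac{1}{15} \approx -0.066667$)
$k{\left(R,C \right)} = 1$ ($k{\left(R,C \right)} = \frac{C + R}{C + R} = 1$)
$B{\left(A \right)} = - \frac{11}{15}$ ($B{\left(A \right)} = - \frac{0 + 11}{15} = \left(- \frac{1}{15}\right) 11 = - \frac{11}{15}$)
$B{\left(k{\left(-11,9 \right)} \right)} \left(-27\right) = \left(- \frac{11}{15}\right) \left(-27\right) = \frac{99}{5}$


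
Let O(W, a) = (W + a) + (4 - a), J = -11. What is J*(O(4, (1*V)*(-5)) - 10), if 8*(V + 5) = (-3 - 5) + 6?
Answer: 22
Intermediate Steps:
V = -21/4 (V = -5 + ((-3 - 5) + 6)/8 = -5 + (-8 + 6)/8 = -5 + (⅛)*(-2) = -5 - ¼ = -21/4 ≈ -5.2500)
O(W, a) = 4 + W
J*(O(4, (1*V)*(-5)) - 10) = -11*((4 + 4) - 10) = -11*(8 - 10) = -11*(-2) = 22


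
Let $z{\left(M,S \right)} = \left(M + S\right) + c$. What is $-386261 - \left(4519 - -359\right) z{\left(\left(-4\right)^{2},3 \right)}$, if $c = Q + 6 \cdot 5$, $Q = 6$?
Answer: $-654551$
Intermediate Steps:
$c = 36$ ($c = 6 + 6 \cdot 5 = 6 + 30 = 36$)
$z{\left(M,S \right)} = 36 + M + S$ ($z{\left(M,S \right)} = \left(M + S\right) + 36 = 36 + M + S$)
$-386261 - \left(4519 - -359\right) z{\left(\left(-4\right)^{2},3 \right)} = -386261 - \left(4519 - -359\right) \left(36 + \left(-4\right)^{2} + 3\right) = -386261 - \left(4519 + 359\right) \left(36 + 16 + 3\right) = -386261 - 4878 \cdot 55 = -386261 - 268290 = -654551$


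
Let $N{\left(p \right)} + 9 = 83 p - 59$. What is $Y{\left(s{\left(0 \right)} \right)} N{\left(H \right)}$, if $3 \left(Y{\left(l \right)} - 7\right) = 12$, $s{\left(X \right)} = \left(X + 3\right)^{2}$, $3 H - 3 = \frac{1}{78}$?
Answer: $\frac{39523}{234} \approx 168.9$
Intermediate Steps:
$H = \frac{235}{234}$ ($H = 1 + \frac{1}{3 \cdot 78} = 1 + \frac{1}{3} \cdot \frac{1}{78} = 1 + \frac{1}{234} = \frac{235}{234} \approx 1.0043$)
$s{\left(X \right)} = \left(3 + X\right)^{2}$
$Y{\left(l \right)} = 11$ ($Y{\left(l \right)} = 7 + \frac{1}{3} \cdot 12 = 7 + 4 = 11$)
$N{\left(p \right)} = -68 + 83 p$ ($N{\left(p \right)} = -9 + \left(83 p - 59\right) = -9 + \left(-59 + 83 p\right) = -68 + 83 p$)
$Y{\left(s{\left(0 \right)} \right)} N{\left(H \right)} = 11 \left(-68 + 83 \cdot \frac{235}{234}\right) = 11 \left(-68 + \frac{19505}{234}\right) = 11 \cdot \frac{3593}{234} = \frac{39523}{234}$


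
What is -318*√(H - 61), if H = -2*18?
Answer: -318*I*√97 ≈ -3131.9*I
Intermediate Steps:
H = -36
-318*√(H - 61) = -318*√(-36 - 61) = -318*I*√97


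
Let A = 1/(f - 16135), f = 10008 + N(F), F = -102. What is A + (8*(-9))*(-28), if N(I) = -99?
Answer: 12551615/6226 ≈ 2016.0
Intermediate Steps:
f = 9909 (f = 10008 - 99 = 9909)
A = -1/6226 (A = 1/(9909 - 16135) = 1/(-6226) = -1/6226 ≈ -0.00016062)
A + (8*(-9))*(-28) = -1/6226 + (8*(-9))*(-28) = -1/6226 - 72*(-28) = -1/6226 + 2016 = 12551615/6226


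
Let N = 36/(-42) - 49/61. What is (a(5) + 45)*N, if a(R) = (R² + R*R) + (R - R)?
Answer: -67355/427 ≈ -157.74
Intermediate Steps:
N = -709/427 (N = 36*(-1/42) - 49*1/61 = -6/7 - 49/61 = -709/427 ≈ -1.6604)
a(R) = 2*R² (a(R) = (R² + R²) + 0 = 2*R² + 0 = 2*R²)
(a(5) + 45)*N = (2*5² + 45)*(-709/427) = (2*25 + 45)*(-709/427) = (50 + 45)*(-709/427) = 95*(-709/427) = -67355/427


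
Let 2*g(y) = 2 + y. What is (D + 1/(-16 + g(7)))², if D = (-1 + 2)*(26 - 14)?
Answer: 75076/529 ≈ 141.92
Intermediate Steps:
g(y) = 1 + y/2 (g(y) = (2 + y)/2 = 1 + y/2)
D = 12 (D = 1*12 = 12)
(D + 1/(-16 + g(7)))² = (12 + 1/(-16 + (1 + (½)*7)))² = (12 + 1/(-16 + (1 + 7/2)))² = (12 + 1/(-16 + 9/2))² = (12 + 1/(-23/2))² = (12 - 2/23)² = (274/23)² = 75076/529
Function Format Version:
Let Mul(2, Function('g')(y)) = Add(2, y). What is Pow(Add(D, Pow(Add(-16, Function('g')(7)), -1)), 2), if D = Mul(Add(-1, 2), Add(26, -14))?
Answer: Rational(75076, 529) ≈ 141.92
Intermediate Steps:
Function('g')(y) = Add(1, Mul(Rational(1, 2), y)) (Function('g')(y) = Mul(Rational(1, 2), Add(2, y)) = Add(1, Mul(Rational(1, 2), y)))
D = 12 (D = Mul(1, 12) = 12)
Pow(Add(D, Pow(Add(-16, Function('g')(7)), -1)), 2) = Pow(Add(12, Pow(Add(-16, Add(1, Mul(Rational(1, 2), 7))), -1)), 2) = Pow(Add(12, Pow(Add(-16, Add(1, Rational(7, 2))), -1)), 2) = Pow(Add(12, Pow(Add(-16, Rational(9, 2)), -1)), 2) = Pow(Add(12, Pow(Rational(-23, 2), -1)), 2) = Pow(Add(12, Rational(-2, 23)), 2) = Pow(Rational(274, 23), 2) = Rational(75076, 529)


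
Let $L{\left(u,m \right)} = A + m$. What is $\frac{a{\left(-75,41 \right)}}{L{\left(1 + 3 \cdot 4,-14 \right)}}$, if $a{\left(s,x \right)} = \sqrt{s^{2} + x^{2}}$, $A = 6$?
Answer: $- \frac{\sqrt{7306}}{8} \approx -10.684$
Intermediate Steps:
$L{\left(u,m \right)} = 6 + m$
$\frac{a{\left(-75,41 \right)}}{L{\left(1 + 3 \cdot 4,-14 \right)}} = \frac{\sqrt{\left(-75\right)^{2} + 41^{2}}}{6 - 14} = \frac{\sqrt{5625 + 1681}}{-8} = \sqrt{7306} \left(- \frac{1}{8}\right) = - \frac{\sqrt{7306}}{8}$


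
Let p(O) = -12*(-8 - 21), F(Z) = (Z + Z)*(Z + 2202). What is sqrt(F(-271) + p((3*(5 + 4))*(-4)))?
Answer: I*sqrt(1046254) ≈ 1022.9*I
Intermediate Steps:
F(Z) = 2*Z*(2202 + Z) (F(Z) = (2*Z)*(2202 + Z) = 2*Z*(2202 + Z))
p(O) = 348 (p(O) = -12*(-29) = 348)
sqrt(F(-271) + p((3*(5 + 4))*(-4))) = sqrt(2*(-271)*(2202 - 271) + 348) = sqrt(2*(-271)*1931 + 348) = sqrt(-1046602 + 348) = sqrt(-1046254) = I*sqrt(1046254)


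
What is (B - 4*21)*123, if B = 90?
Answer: 738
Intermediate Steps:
(B - 4*21)*123 = (90 - 4*21)*123 = (90 - 84)*123 = 6*123 = 738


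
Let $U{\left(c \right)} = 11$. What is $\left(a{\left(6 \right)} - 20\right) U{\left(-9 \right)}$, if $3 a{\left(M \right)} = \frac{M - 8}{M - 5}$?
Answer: $- \frac{682}{3} \approx -227.33$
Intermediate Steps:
$a{\left(M \right)} = \frac{-8 + M}{3 \left(-5 + M\right)}$ ($a{\left(M \right)} = \frac{\left(M - 8\right) \frac{1}{M - 5}}{3} = \frac{\left(-8 + M\right) \frac{1}{-5 + M}}{3} = \frac{\frac{1}{-5 + M} \left(-8 + M\right)}{3} = \frac{-8 + M}{3 \left(-5 + M\right)}$)
$\left(a{\left(6 \right)} - 20\right) U{\left(-9 \right)} = \left(\frac{-8 + 6}{3 \left(-5 + 6\right)} - 20\right) 11 = \left(\frac{1}{3} \cdot 1^{-1} \left(-2\right) - 20\right) 11 = \left(\frac{1}{3} \cdot 1 \left(-2\right) - 20\right) 11 = \left(- \frac{2}{3} - 20\right) 11 = \left(- \frac{62}{3}\right) 11 = - \frac{682}{3}$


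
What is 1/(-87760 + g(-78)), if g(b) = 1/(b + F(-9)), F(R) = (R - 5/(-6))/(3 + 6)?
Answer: -4261/373945414 ≈ -1.1395e-5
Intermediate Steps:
F(R) = 5/54 + R/9 (F(R) = (R - 5*(-⅙))/9 = (R + ⅚)*(⅑) = (⅚ + R)*(⅑) = 5/54 + R/9)
g(b) = 1/(-49/54 + b) (g(b) = 1/(b + (5/54 + (⅑)*(-9))) = 1/(b + (5/54 - 1)) = 1/(b - 49/54) = 1/(-49/54 + b))
1/(-87760 + g(-78)) = 1/(-87760 + 54/(-49 + 54*(-78))) = 1/(-87760 + 54/(-49 - 4212)) = 1/(-87760 + 54/(-4261)) = 1/(-87760 + 54*(-1/4261)) = 1/(-87760 - 54/4261) = 1/(-373945414/4261) = -4261/373945414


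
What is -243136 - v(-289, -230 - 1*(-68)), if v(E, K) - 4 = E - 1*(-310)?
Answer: -243161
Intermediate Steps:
v(E, K) = 314 + E (v(E, K) = 4 + (E - 1*(-310)) = 4 + (E + 310) = 4 + (310 + E) = 314 + E)
-243136 - v(-289, -230 - 1*(-68)) = -243136 - (314 - 289) = -243136 - 1*25 = -243136 - 25 = -243161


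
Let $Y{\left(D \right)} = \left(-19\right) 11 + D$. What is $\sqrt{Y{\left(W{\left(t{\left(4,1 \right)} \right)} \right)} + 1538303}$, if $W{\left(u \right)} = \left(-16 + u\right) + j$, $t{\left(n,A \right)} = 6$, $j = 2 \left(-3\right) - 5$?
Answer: $3 \sqrt{170897} \approx 1240.2$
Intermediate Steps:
$j = -11$ ($j = -6 - 5 = -11$)
$W{\left(u \right)} = -27 + u$ ($W{\left(u \right)} = \left(-16 + u\right) - 11 = -27 + u$)
$Y{\left(D \right)} = -209 + D$
$\sqrt{Y{\left(W{\left(t{\left(4,1 \right)} \right)} \right)} + 1538303} = \sqrt{\left(-209 + \left(-27 + 6\right)\right) + 1538303} = \sqrt{\left(-209 - 21\right) + 1538303} = \sqrt{-230 + 1538303} = \sqrt{1538073} = 3 \sqrt{170897}$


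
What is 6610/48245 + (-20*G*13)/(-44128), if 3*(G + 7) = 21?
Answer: 1322/9649 ≈ 0.13701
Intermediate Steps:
G = 0 (G = -7 + (⅓)*21 = -7 + 7 = 0)
6610/48245 + (-20*G*13)/(-44128) = 6610/48245 + (-20*0*13)/(-44128) = 6610*(1/48245) + (0*13)*(-1/44128) = 1322/9649 + 0*(-1/44128) = 1322/9649 + 0 = 1322/9649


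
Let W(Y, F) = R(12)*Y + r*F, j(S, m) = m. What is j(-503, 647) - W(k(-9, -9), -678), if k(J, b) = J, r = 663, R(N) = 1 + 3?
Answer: 450197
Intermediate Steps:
R(N) = 4
W(Y, F) = 4*Y + 663*F
j(-503, 647) - W(k(-9, -9), -678) = 647 - (4*(-9) + 663*(-678)) = 647 - (-36 - 449514) = 647 - 1*(-449550) = 647 + 449550 = 450197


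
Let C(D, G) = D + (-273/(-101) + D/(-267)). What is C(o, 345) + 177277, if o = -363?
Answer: 1590316464/8989 ≈ 1.7692e+5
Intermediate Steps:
C(D, G) = 273/101 + 266*D/267 (C(D, G) = D + (-273*(-1/101) + D*(-1/267)) = D + (273/101 - D/267) = 273/101 + 266*D/267)
C(o, 345) + 177277 = (273/101 + (266/267)*(-363)) + 177277 = (273/101 - 32186/89) + 177277 = -3226489/8989 + 177277 = 1590316464/8989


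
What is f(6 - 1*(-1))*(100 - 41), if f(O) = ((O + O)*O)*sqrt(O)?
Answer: 5782*sqrt(7) ≈ 15298.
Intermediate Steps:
f(O) = 2*O**(5/2) (f(O) = ((2*O)*O)*sqrt(O) = (2*O**2)*sqrt(O) = 2*O**(5/2))
f(6 - 1*(-1))*(100 - 41) = (2*(6 - 1*(-1))**(5/2))*(100 - 41) = (2*(6 + 1)**(5/2))*59 = (2*7**(5/2))*59 = (2*(49*sqrt(7)))*59 = (98*sqrt(7))*59 = 5782*sqrt(7)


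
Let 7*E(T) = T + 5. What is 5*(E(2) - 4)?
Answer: -15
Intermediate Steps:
E(T) = 5/7 + T/7 (E(T) = (T + 5)/7 = (5 + T)/7 = 5/7 + T/7)
5*(E(2) - 4) = 5*((5/7 + (1/7)*2) - 4) = 5*((5/7 + 2/7) - 4) = 5*(1 - 4) = 5*(-3) = -15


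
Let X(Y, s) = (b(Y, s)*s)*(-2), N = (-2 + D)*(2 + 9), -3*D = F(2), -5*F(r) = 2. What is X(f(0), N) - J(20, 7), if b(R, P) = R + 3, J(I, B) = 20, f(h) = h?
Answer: 516/5 ≈ 103.20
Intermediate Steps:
F(r) = -⅖ (F(r) = -⅕*2 = -⅖)
D = 2/15 (D = -⅓*(-⅖) = 2/15 ≈ 0.13333)
N = -308/15 (N = (-2 + 2/15)*(2 + 9) = -28/15*11 = -308/15 ≈ -20.533)
b(R, P) = 3 + R
X(Y, s) = -2*s*(3 + Y) (X(Y, s) = ((3 + Y)*s)*(-2) = (s*(3 + Y))*(-2) = -2*s*(3 + Y))
X(f(0), N) - J(20, 7) = -2*(-308/15)*(3 + 0) - 1*20 = -2*(-308/15)*3 - 20 = 616/5 - 20 = 516/5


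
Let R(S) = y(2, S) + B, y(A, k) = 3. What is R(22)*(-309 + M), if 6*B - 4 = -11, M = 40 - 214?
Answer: -1771/2 ≈ -885.50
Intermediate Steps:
M = -174
B = -7/6 (B = ⅔ + (⅙)*(-11) = ⅔ - 11/6 = -7/6 ≈ -1.1667)
R(S) = 11/6 (R(S) = 3 - 7/6 = 11/6)
R(22)*(-309 + M) = 11*(-309 - 174)/6 = (11/6)*(-483) = -1771/2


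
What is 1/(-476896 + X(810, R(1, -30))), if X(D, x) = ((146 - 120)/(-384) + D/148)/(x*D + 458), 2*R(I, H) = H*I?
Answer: -83059968/39610966537727 ≈ -2.0969e-6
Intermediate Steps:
R(I, H) = H*I/2 (R(I, H) = (H*I)/2 = H*I/2)
X(D, x) = (-13/192 + D/148)/(458 + D*x) (X(D, x) = (26*(-1/384) + D*(1/148))/(D*x + 458) = (-13/192 + D/148)/(458 + D*x))
1/(-476896 + X(810, R(1, -30))) = 1/(-476896 + (-481 + 48*810)/(7104*(458 + 810*((½)*(-30)*1)))) = 1/(-476896 + (-481 + 38880)/(7104*(458 + 810*(-15)))) = 1/(-476896 + (1/7104)*38399/(458 - 12150)) = 1/(-476896 + (1/7104)*38399/(-11692)) = 1/(-476896 + (1/7104)*(-1/11692)*38399) = 1/(-476896 - 38399/83059968) = 1/(-39610966537727/83059968) = -83059968/39610966537727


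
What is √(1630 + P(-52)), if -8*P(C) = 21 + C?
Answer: √26142/4 ≈ 40.421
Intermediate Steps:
P(C) = -21/8 - C/8 (P(C) = -(21 + C)/8 = -21/8 - C/8)
√(1630 + P(-52)) = √(1630 + (-21/8 - ⅛*(-52))) = √(1630 + (-21/8 + 13/2)) = √(1630 + 31/8) = √(13071/8) = √26142/4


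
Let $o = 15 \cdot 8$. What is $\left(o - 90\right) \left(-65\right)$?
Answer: $-1950$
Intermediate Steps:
$o = 120$
$\left(o - 90\right) \left(-65\right) = \left(120 - 90\right) \left(-65\right) = 30 \left(-65\right) = -1950$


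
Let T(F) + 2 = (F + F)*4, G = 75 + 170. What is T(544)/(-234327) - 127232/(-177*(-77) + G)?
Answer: -711291542/77406019 ≈ -9.1891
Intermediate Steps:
G = 245
T(F) = -2 + 8*F (T(F) = -2 + (F + F)*4 = -2 + (2*F)*4 = -2 + 8*F)
T(544)/(-234327) - 127232/(-177*(-77) + G) = (-2 + 8*544)/(-234327) - 127232/(-177*(-77) + 245) = (-2 + 4352)*(-1/234327) - 127232/(13629 + 245) = 4350*(-1/234327) - 127232/13874 = -1450/78109 - 127232*1/13874 = -1450/78109 - 9088/991 = -711291542/77406019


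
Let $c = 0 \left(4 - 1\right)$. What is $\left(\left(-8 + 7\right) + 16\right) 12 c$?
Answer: $0$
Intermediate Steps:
$c = 0$ ($c = 0 \cdot 3 = 0$)
$\left(\left(-8 + 7\right) + 16\right) 12 c = \left(\left(-8 + 7\right) + 16\right) 12 \cdot 0 = \left(-1 + 16\right) 12 \cdot 0 = 15 \cdot 12 \cdot 0 = 180 \cdot 0 = 0$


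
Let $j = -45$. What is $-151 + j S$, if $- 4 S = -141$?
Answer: $- \frac{6949}{4} \approx -1737.3$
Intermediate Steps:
$S = \frac{141}{4}$ ($S = \left(- \frac{1}{4}\right) \left(-141\right) = \frac{141}{4} \approx 35.25$)
$-151 + j S = -151 - \frac{6345}{4} = - \frac{6949}{4}$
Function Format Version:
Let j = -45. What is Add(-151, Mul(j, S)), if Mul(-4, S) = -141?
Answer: Rational(-6949, 4) ≈ -1737.3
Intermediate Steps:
S = Rational(141, 4) (S = Mul(Rational(-1, 4), -141) = Rational(141, 4) ≈ 35.250)
Add(-151, Mul(j, S)) = Add(-151, Mul(-45, Rational(141, 4))) = Add(-151, Rational(-6345, 4)) = Rational(-6949, 4)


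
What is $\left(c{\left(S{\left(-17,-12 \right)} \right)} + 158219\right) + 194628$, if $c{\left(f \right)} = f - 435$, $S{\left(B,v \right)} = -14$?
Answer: $352398$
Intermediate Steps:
$c{\left(f \right)} = -435 + f$
$\left(c{\left(S{\left(-17,-12 \right)} \right)} + 158219\right) + 194628 = \left(\left(-435 - 14\right) + 158219\right) + 194628 = \left(-449 + 158219\right) + 194628 = 157770 + 194628 = 352398$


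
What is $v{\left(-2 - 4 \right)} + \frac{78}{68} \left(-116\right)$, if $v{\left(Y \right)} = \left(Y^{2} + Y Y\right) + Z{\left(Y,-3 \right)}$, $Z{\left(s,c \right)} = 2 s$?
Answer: $- \frac{1242}{17} \approx -73.059$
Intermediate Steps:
$v{\left(Y \right)} = 2 Y + 2 Y^{2}$ ($v{\left(Y \right)} = \left(Y^{2} + Y Y\right) + 2 Y = \left(Y^{2} + Y^{2}\right) + 2 Y = 2 Y^{2} + 2 Y = 2 Y + 2 Y^{2}$)
$v{\left(-2 - 4 \right)} + \frac{78}{68} \left(-116\right) = 2 \left(-2 - 4\right) \left(1 - 6\right) + \frac{78}{68} \left(-116\right) = 2 \left(-2 - 4\right) \left(1 - 6\right) + 78 \cdot \frac{1}{68} \left(-116\right) = 2 \left(-6\right) \left(1 - 6\right) + \frac{39}{34} \left(-116\right) = 2 \left(-6\right) \left(-5\right) - \frac{2262}{17} = 60 - \frac{2262}{17} = - \frac{1242}{17}$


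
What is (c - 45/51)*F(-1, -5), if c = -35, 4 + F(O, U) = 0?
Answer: 2440/17 ≈ 143.53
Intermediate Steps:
F(O, U) = -4 (F(O, U) = -4 + 0 = -4)
(c - 45/51)*F(-1, -5) = (-35 - 45/51)*(-4) = (-35 - 45*1/51)*(-4) = (-35 - 15/17)*(-4) = -610/17*(-4) = 2440/17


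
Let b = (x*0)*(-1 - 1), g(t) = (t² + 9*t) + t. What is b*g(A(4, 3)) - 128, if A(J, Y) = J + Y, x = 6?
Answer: -128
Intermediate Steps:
g(t) = t² + 10*t
b = 0 (b = (6*0)*(-1 - 1) = 0*(-2) = 0)
b*g(A(4, 3)) - 128 = 0*((4 + 3)*(10 + (4 + 3))) - 128 = 0*(7*(10 + 7)) - 128 = 0*(7*17) - 128 = 0*119 - 128 = 0 - 128 = -128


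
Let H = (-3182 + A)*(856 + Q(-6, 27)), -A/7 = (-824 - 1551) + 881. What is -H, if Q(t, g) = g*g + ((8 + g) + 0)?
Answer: -11787120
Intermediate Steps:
A = 10458 (A = -7*((-824 - 1551) + 881) = -7*(-2375 + 881) = -7*(-1494) = 10458)
Q(t, g) = 8 + g + g² (Q(t, g) = g² + (8 + g) = 8 + g + g²)
H = 11787120 (H = (-3182 + 10458)*(856 + (8 + 27 + 27²)) = 7276*(856 + (8 + 27 + 729)) = 7276*(856 + 764) = 7276*1620 = 11787120)
-H = -1*11787120 = -11787120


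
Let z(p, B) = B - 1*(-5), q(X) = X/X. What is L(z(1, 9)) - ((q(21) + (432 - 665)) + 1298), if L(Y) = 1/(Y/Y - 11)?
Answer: -10661/10 ≈ -1066.1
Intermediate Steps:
q(X) = 1
z(p, B) = 5 + B (z(p, B) = B + 5 = 5 + B)
L(Y) = -1/10 (L(Y) = 1/(1 - 11) = 1/(-10) = -1/10)
L(z(1, 9)) - ((q(21) + (432 - 665)) + 1298) = -1/10 - ((1 + (432 - 665)) + 1298) = -1/10 - ((1 - 233) + 1298) = -1/10 - (-232 + 1298) = -1/10 - 1*1066 = -1/10 - 1066 = -10661/10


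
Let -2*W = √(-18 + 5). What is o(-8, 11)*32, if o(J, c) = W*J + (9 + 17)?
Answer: 832 + 128*I*√13 ≈ 832.0 + 461.51*I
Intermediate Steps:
W = -I*√13/2 (W = -√(-18 + 5)/2 = -I*√13/2 ≈ -1.8028*I)
o(J, c) = 26 - I*J*√13/2 (o(J, c) = (-I*√13/2)*J + (9 + 17) = -I*J*√13/2 + 26 = 26 - I*J*√13/2)
o(-8, 11)*32 = (26 - ½*I*(-8)*√13)*32 = (26 + 4*I*√13)*32 = 832 + 128*I*√13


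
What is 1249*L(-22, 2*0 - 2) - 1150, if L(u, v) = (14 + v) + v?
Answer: 11340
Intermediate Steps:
L(u, v) = 14 + 2*v
1249*L(-22, 2*0 - 2) - 1150 = 1249*(14 + 2*(2*0 - 2)) - 1150 = 1249*(14 + 2*(0 - 2)) - 1150 = 1249*(14 + 2*(-2)) - 1150 = 1249*(14 - 4) - 1150 = 1249*10 - 1150 = 12490 - 1150 = 11340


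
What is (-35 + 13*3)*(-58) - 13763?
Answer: -13995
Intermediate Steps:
(-35 + 13*3)*(-58) - 13763 = (-35 + 39)*(-58) - 13763 = 4*(-58) - 13763 = -232 - 13763 = -13995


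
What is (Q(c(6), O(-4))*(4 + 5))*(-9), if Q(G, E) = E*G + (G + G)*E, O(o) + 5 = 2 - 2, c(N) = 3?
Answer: 3645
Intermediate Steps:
O(o) = -5 (O(o) = -5 + (2 - 2) = -5 + 0 = -5)
Q(G, E) = 3*E*G (Q(G, E) = E*G + (2*G)*E = E*G + 2*E*G = 3*E*G)
(Q(c(6), O(-4))*(4 + 5))*(-9) = ((3*(-5)*3)*(4 + 5))*(-9) = -45*9*(-9) = -405*(-9) = 3645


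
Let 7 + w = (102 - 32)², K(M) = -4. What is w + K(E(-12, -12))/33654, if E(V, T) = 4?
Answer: 82334509/16827 ≈ 4893.0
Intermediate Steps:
w = 4893 (w = -7 + (102 - 32)² = -7 + 70² = -7 + 4900 = 4893)
w + K(E(-12, -12))/33654 = 4893 - 4/33654 = 4893 - 4*1/33654 = 4893 - 2/16827 = 82334509/16827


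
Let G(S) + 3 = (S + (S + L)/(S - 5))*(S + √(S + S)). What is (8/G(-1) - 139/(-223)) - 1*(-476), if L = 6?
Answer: 10284863/21631 + 176*I*√2/97 ≈ 475.47 + 2.566*I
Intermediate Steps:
G(S) = -3 + (S + √2*√S)*(S + (6 + S)/(-5 + S)) (G(S) = -3 + (S + (S + 6)/(S - 5))*(S + √(S + S)) = -3 + (S + (6 + S)/(-5 + S))*(S + √(2*S)) = -3 + (S + (6 + S)/(-5 + S))*(S + √2*√S) = -3 + (S + √2*√S)*(S + (6 + S)/(-5 + S)))
(8/G(-1) - 139/(-223)) - 1*(-476) = (8/(((15 + (-1)³ - 4*(-1)² + 3*(-1) + √2*(-1)^(5/2) - 4*√2*(-1)^(3/2) + 6*√2*√(-1))/(-5 - 1))) - 139/(-223)) - 1*(-476) = (8/(((15 - 1 - 4*1 - 3 + √2*I - 4*√2*(-I) + 6*√2*I)/(-6))) - 139*(-1/223)) + 476 = (8/((-(15 - 1 - 4 - 3 + I*√2 + 4*I*√2 + 6*I*√2)/6)) + 139/223) + 476 = (8/((-(7 + 11*I*√2)/6)) + 139/223) + 476 = (8/(-7/6 - 11*I*√2/6) + 139/223) + 476 = (139/223 + 8/(-7/6 - 11*I*√2/6)) + 476 = 106287/223 + 8/(-7/6 - 11*I*√2/6)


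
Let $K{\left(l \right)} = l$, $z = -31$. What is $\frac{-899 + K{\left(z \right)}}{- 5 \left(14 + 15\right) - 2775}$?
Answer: $\frac{93}{292} \approx 0.31849$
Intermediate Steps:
$\frac{-899 + K{\left(z \right)}}{- 5 \left(14 + 15\right) - 2775} = \frac{-899 - 31}{- 5 \left(14 + 15\right) - 2775} = - \frac{930}{\left(-5\right) 29 - 2775} = - \frac{930}{-145 - 2775} = - \frac{930}{-2920} = \left(-930\right) \left(- \frac{1}{2920}\right) = \frac{93}{292}$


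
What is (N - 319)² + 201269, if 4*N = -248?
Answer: 346430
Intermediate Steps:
N = -62 (N = (¼)*(-248) = -62)
(N - 319)² + 201269 = (-62 - 319)² + 201269 = (-381)² + 201269 = 145161 + 201269 = 346430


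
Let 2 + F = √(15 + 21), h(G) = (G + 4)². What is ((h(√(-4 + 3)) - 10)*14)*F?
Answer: 280 + 448*I ≈ 280.0 + 448.0*I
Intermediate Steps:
h(G) = (4 + G)²
F = 4 (F = -2 + √(15 + 21) = -2 + √36 = -2 + 6 = 4)
((h(√(-4 + 3)) - 10)*14)*F = (((4 + √(-4 + 3))² - 10)*14)*4 = (((4 + √(-1))² - 10)*14)*4 = (((4 + I)² - 10)*14)*4 = ((-10 + (4 + I)²)*14)*4 = (-140 + 14*(4 + I)²)*4 = -560 + 56*(4 + I)²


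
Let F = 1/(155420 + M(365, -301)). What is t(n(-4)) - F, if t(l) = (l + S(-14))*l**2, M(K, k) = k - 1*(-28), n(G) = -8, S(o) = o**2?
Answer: 1866728703/155147 ≈ 12032.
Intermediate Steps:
M(K, k) = 28 + k (M(K, k) = k + 28 = 28 + k)
t(l) = l**2*(196 + l) (t(l) = (l + (-14)**2)*l**2 = (l + 196)*l**2 = (196 + l)*l**2 = l**2*(196 + l))
F = 1/155147 (F = 1/(155420 + (28 - 301)) = 1/(155420 - 273) = 1/155147 ≈ 6.4455e-6)
t(n(-4)) - F = (-8)**2*(196 - 8) - 1*1/155147 = 64*188 - 1/155147 = 12032 - 1/155147 = 1866728703/155147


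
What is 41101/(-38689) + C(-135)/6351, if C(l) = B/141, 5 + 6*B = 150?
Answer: -7614753229/7168065786 ≈ -1.0623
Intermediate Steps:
B = 145/6 (B = -⅚ + (⅙)*150 = -⅚ + 25 = 145/6 ≈ 24.167)
C(l) = 145/846 (C(l) = (145/6)/141 = (145/6)*(1/141) = 145/846)
41101/(-38689) + C(-135)/6351 = 41101/(-38689) + (145/846)/6351 = 41101*(-1/38689) + (145/846)*(1/6351) = -41101/38689 + 5/185274 = -7614753229/7168065786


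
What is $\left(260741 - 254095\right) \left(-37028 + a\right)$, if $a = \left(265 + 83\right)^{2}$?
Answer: $558769096$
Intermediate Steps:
$a = 121104$ ($a = 348^{2} = 121104$)
$\left(260741 - 254095\right) \left(-37028 + a\right) = \left(260741 - 254095\right) \left(-37028 + 121104\right) = 6646 \cdot 84076 = 558769096$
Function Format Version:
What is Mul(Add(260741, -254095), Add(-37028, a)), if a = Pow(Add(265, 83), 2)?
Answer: 558769096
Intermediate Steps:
a = 121104 (a = Pow(348, 2) = 121104)
Mul(Add(260741, -254095), Add(-37028, a)) = Mul(Add(260741, -254095), Add(-37028, 121104)) = Mul(6646, 84076) = 558769096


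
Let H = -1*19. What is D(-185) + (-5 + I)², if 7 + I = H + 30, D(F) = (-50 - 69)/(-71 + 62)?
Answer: 128/9 ≈ 14.222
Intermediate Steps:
H = -19
D(F) = 119/9 (D(F) = -119/(-9) = -119*(-⅑) = 119/9)
I = 4 (I = -7 + (-19 + 30) = -7 + 11 = 4)
D(-185) + (-5 + I)² = 119/9 + (-5 + 4)² = 119/9 + (-1)² = 119/9 + 1 = 128/9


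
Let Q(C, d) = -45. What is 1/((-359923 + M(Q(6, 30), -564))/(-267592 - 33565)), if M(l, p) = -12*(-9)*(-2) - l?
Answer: 301157/360094 ≈ 0.83633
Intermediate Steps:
M(l, p) = -216 - l (M(l, p) = 108*(-2) - l = -216 - l)
1/((-359923 + M(Q(6, 30), -564))/(-267592 - 33565)) = 1/((-359923 + (-216 - 1*(-45)))/(-267592 - 33565)) = 1/((-359923 + (-216 + 45))/(-301157)) = 1/((-359923 - 171)*(-1/301157)) = 1/(-360094*(-1/301157)) = 1/(360094/301157) = 301157/360094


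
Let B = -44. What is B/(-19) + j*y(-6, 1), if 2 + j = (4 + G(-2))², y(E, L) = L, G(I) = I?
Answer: 82/19 ≈ 4.3158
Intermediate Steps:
j = 2 (j = -2 + (4 - 2)² = -2 + 2² = -2 + 4 = 2)
B/(-19) + j*y(-6, 1) = -44/(-19) + 2*1 = -44*(-1/19) + 2 = 44/19 + 2 = 82/19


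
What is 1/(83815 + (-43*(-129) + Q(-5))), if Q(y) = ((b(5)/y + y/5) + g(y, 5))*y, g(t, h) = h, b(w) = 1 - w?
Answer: 1/89338 ≈ 1.1193e-5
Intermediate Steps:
Q(y) = y*(5 - 4/y + y/5) (Q(y) = (((1 - 1*5)/y + y/5) + 5)*y = (((1 - 5)/y + y*(⅕)) + 5)*y = ((-4/y + y/5) + 5)*y = (5 - 4/y + y/5)*y = y*(5 - 4/y + y/5))
1/(83815 + (-43*(-129) + Q(-5))) = 1/(83815 + (-43*(-129) + (-4 + 5*(-5) + (⅕)*(-5)²))) = 1/(83815 + (5547 + (-4 - 25 + (⅕)*25))) = 1/(83815 + (5547 + (-4 - 25 + 5))) = 1/(83815 + (5547 - 24)) = 1/(83815 + 5523) = 1/89338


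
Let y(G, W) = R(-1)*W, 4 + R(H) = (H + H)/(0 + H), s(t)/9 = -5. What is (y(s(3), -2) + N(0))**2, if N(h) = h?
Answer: 16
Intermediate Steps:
s(t) = -45 (s(t) = 9*(-5) = -45)
R(H) = -2 (R(H) = -4 + (H + H)/(0 + H) = -4 + (2*H)/H = -4 + 2 = -2)
y(G, W) = -2*W
(y(s(3), -2) + N(0))**2 = (-2*(-2) + 0)**2 = (4 + 0)**2 = 4**2 = 16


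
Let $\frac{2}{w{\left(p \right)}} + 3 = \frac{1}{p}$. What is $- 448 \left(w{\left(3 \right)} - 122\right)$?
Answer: $54992$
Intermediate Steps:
$w{\left(p \right)} = \frac{2}{-3 + \frac{1}{p}}$
$- 448 \left(w{\left(3 \right)} - 122\right) = - 448 \left(\left(-2\right) 3 \frac{1}{-1 + 3 \cdot 3} - 122\right) = - 448 \left(\left(-2\right) 3 \frac{1}{-1 + 9} - 122\right) = - 448 \left(\left(-2\right) 3 \cdot \frac{1}{8} - 122\right) = - 448 \left(- \frac{3}{4} - 122\right) = \left(-448\right) \left(- \frac{491}{4}\right) = 54992$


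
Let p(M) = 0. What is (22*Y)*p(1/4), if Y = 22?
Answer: 0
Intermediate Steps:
(22*Y)*p(1/4) = (22*22)*0 = 484*0 = 0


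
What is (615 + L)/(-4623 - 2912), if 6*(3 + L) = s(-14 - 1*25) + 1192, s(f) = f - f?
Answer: -2432/22605 ≈ -0.10759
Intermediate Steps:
s(f) = 0
L = 587/3 (L = -3 + (0 + 1192)/6 = -3 + (⅙)*1192 = -3 + 596/3 = 587/3 ≈ 195.67)
(615 + L)/(-4623 - 2912) = (615 + 587/3)/(-4623 - 2912) = (2432/3)/(-7535) = (2432/3)*(-1/7535) = -2432/22605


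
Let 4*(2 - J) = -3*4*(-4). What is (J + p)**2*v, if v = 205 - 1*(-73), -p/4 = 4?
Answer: 187928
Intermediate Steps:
p = -16 (p = -4*4 = -16)
v = 278 (v = 205 + 73 = 278)
J = -10 (J = 2 - (-3*4)*(-4)/4 = 2 - (-3)*(-4) = 2 - 1/4*48 = 2 - 12 = -10)
(J + p)**2*v = (-10 - 16)**2*278 = (-26)**2*278 = 676*278 = 187928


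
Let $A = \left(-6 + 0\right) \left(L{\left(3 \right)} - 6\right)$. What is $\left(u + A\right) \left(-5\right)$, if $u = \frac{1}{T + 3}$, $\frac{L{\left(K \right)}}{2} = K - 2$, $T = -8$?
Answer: $-119$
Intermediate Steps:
$L{\left(K \right)} = -4 + 2 K$ ($L{\left(K \right)} = 2 \left(K - 2\right) = 2 \left(-2 + K\right) = -4 + 2 K$)
$u = - \frac{1}{5}$ ($u = \frac{1}{-8 + 3} = \frac{1}{-5} = - \frac{1}{5} \approx -0.2$)
$A = 24$ ($A = \left(-6 + 0\right) \left(\left(-4 + 2 \cdot 3\right) - 6\right) = - 6 \left(\left(-4 + 6\right) - 6\right) = - 6 \left(2 - 6\right) = \left(-6\right) \left(-4\right) = 24$)
$\left(u + A\right) \left(-5\right) = \left(- \frac{1}{5} + 24\right) \left(-5\right) = \frac{119}{5} \left(-5\right) = -119$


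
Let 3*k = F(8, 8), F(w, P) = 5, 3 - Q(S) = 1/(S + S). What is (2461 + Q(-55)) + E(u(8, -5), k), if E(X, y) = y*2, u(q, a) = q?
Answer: 814223/330 ≈ 2467.3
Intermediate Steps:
Q(S) = 3 - 1/(2*S) (Q(S) = 3 - 1/(S + S) = 3 - 1/(2*S))
k = 5/3 (k = (⅓)*5 = 5/3 ≈ 1.6667)
E(X, y) = 2*y
(2461 + Q(-55)) + E(u(8, -5), k) = (2461 + (3 - ½/(-55))) + 2*(5/3) = (2461 + (3 - ½*(-1/55))) + 10/3 = (2461 + (3 + 1/110)) + 10/3 = (2461 + 331/110) + 10/3 = 271041/110 + 10/3 = 814223/330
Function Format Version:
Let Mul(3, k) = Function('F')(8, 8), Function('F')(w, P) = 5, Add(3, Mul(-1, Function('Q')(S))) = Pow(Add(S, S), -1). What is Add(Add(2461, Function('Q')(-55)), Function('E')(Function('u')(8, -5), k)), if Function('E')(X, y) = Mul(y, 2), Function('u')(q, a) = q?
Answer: Rational(814223, 330) ≈ 2467.3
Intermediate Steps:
Function('Q')(S) = Add(3, Mul(Rational(-1, 2), Pow(S, -1))) (Function('Q')(S) = Add(3, Mul(-1, Pow(Add(S, S), -1))) = Add(3, Mul(-1, Pow(Mul(2, S), -1))) = Add(3, Mul(-1, Mul(Rational(1, 2), Pow(S, -1)))) = Add(3, Mul(Rational(-1, 2), Pow(S, -1))))
k = Rational(5, 3) (k = Mul(Rational(1, 3), 5) = Rational(5, 3) ≈ 1.6667)
Function('E')(X, y) = Mul(2, y)
Add(Add(2461, Function('Q')(-55)), Function('E')(Function('u')(8, -5), k)) = Add(Add(2461, Add(3, Mul(Rational(-1, 2), Pow(-55, -1)))), Mul(2, Rational(5, 3))) = Add(Add(2461, Add(3, Mul(Rational(-1, 2), Rational(-1, 55)))), Rational(10, 3)) = Add(Add(2461, Add(3, Rational(1, 110))), Rational(10, 3)) = Add(Add(2461, Rational(331, 110)), Rational(10, 3)) = Add(Rational(271041, 110), Rational(10, 3)) = Rational(814223, 330)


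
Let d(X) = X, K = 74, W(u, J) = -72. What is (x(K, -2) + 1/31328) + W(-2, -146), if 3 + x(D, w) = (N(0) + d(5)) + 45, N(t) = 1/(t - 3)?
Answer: -2380925/93984 ≈ -25.333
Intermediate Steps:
N(t) = 1/(-3 + t)
x(D, w) = 140/3 (x(D, w) = -3 + ((1/(-3 + 0) + 5) + 45) = -3 + ((1/(-3) + 5) + 45) = -3 + ((-1/3 + 5) + 45) = -3 + (14/3 + 45) = -3 + 149/3 = 140/3)
(x(K, -2) + 1/31328) + W(-2, -146) = (140/3 + 1/31328) - 72 = 4385923/93984 - 72 = -2380925/93984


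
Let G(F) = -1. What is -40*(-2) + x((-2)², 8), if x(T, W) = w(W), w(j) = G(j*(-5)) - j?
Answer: 71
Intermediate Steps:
w(j) = -1 - j
x(T, W) = -1 - W
-40*(-2) + x((-2)², 8) = -40*(-2) + (-1 - 1*8) = 80 + (-1 - 8) = 80 - 9 = 71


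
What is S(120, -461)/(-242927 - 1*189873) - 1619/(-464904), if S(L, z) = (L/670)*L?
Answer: 289235329/84256876440 ≈ 0.0034328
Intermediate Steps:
S(L, z) = L²/670 (S(L, z) = (L*(1/670))*L = (L/670)*L = L²/670)
S(120, -461)/(-242927 - 1*189873) - 1619/(-464904) = ((1/670)*120²)/(-242927 - 1*189873) - 1619/(-464904) = ((1/670)*14400)/(-242927 - 189873) - 1619*(-1/464904) = (1440/67)/(-432800) + 1619/464904 = (1440/67)*(-1/432800) + 1619/464904 = -9/181235 + 1619/464904 = 289235329/84256876440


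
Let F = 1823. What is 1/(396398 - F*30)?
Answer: 1/341708 ≈ 2.9265e-6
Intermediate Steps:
1/(396398 - F*30) = 1/(396398 - 1823*30) = 1/(396398 - 1*54690) = 1/(396398 - 54690) = 1/341708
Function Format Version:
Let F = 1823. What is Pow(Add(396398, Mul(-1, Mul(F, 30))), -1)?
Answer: Rational(1, 341708) ≈ 2.9265e-6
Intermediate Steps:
Pow(Add(396398, Mul(-1, Mul(F, 30))), -1) = Pow(Add(396398, Mul(-1, Mul(1823, 30))), -1) = Pow(Add(396398, Mul(-1, 54690)), -1) = Pow(Add(396398, -54690), -1) = Pow(341708, -1) = Rational(1, 341708)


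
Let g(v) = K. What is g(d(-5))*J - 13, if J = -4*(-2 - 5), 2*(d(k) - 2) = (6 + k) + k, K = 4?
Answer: 99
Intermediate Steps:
d(k) = 5 + k (d(k) = 2 + ((6 + k) + k)/2 = 2 + (6 + 2*k)/2 = 2 + (3 + k) = 5 + k)
g(v) = 4
J = 28 (J = -4*(-7) = 28)
g(d(-5))*J - 13 = 4*28 - 13 = 112 - 13 = 99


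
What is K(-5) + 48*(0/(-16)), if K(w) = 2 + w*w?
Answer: 27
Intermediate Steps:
K(w) = 2 + w²
K(-5) + 48*(0/(-16)) = (2 + (-5)²) + 48*(0/(-16)) = (2 + 25) + 48*(0*(-1/16)) = 27 + 48*0 = 27 + 0 = 27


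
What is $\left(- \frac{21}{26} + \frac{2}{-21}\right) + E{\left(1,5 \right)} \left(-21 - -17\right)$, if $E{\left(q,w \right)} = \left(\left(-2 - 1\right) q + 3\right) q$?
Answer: $- \frac{493}{546} \approx -0.90293$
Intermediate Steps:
$E{\left(q,w \right)} = q \left(3 - 3 q\right)$ ($E{\left(q,w \right)} = \left(- 3 q + 3\right) q = \left(3 - 3 q\right) q = q \left(3 - 3 q\right)$)
$\left(- \frac{21}{26} + \frac{2}{-21}\right) + E{\left(1,5 \right)} \left(-21 - -17\right) = \left(- \frac{21}{26} + \frac{2}{-21}\right) + 3 \cdot 1 \left(1 - 1\right) \left(-21 - -17\right) = \left(\left(-21\right) \frac{1}{26} + 2 \left(- \frac{1}{21}\right)\right) + 3 \cdot 1 \left(1 - 1\right) \left(-21 + 17\right) = \left(- \frac{21}{26} - \frac{2}{21}\right) + 3 \cdot 1 \cdot 0 \left(-4\right) = - \frac{493}{546} + 0 \left(-4\right) = - \frac{493}{546} + 0 = - \frac{493}{546}$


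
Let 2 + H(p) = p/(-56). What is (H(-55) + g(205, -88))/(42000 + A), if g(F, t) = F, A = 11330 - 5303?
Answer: 11423/2689512 ≈ 0.0042472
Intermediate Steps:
A = 6027
H(p) = -2 - p/56 (H(p) = -2 + p/(-56) = -2 + p*(-1/56) = -2 - p/56)
(H(-55) + g(205, -88))/(42000 + A) = ((-2 - 1/56*(-55)) + 205)/(42000 + 6027) = ((-2 + 55/56) + 205)/48027 = (-57/56 + 205)*(1/48027) = (11423/56)*(1/48027) = 11423/2689512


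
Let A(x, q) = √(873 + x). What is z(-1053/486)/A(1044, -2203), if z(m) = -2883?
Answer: -961*√213/213 ≈ -65.847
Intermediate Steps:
z(-1053/486)/A(1044, -2203) = -2883/√(873 + 1044) = -2883*√213/639 = -961*√213/213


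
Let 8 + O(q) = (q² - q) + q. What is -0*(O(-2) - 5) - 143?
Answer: -143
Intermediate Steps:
O(q) = -8 + q² (O(q) = -8 + ((q² - q) + q) = -8 + q²)
-0*(O(-2) - 5) - 143 = -0*((-8 + (-2)²) - 5) - 143 = -0*((-8 + 4) - 5) - 143 = -0*(-4 - 5) - 143 = -0*(-9) - 143 = -110*0 - 143 = 0 - 143 = -143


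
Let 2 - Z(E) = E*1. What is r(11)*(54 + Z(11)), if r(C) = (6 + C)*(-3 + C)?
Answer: 6120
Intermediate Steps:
Z(E) = 2 - E
r(C) = (-3 + C)*(6 + C)
r(11)*(54 + Z(11)) = (-18 + 11² + 3*11)*(54 + (2 - 1*11)) = (-18 + 121 + 33)*(54 + (2 - 11)) = 136*(54 - 9) = 136*45 = 6120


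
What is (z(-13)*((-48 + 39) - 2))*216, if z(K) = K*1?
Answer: 30888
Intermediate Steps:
z(K) = K
(z(-13)*((-48 + 39) - 2))*216 = -13*((-48 + 39) - 2)*216 = -13*(-9 - 2)*216 = -13*(-11)*216 = 143*216 = 30888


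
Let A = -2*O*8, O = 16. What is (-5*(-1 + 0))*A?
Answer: -1280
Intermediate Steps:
A = -256 (A = -2*16*8 = -32*8 = -256)
(-5*(-1 + 0))*A = -5*(-1 + 0)*(-256) = -5*(-1)*(-256) = 5*(-256) = -1280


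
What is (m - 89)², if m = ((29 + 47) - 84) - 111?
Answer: 43264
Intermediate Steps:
m = -119 (m = (76 - 84) - 111 = -8 - 111 = -119)
(m - 89)² = (-119 - 89)² = (-208)² = 43264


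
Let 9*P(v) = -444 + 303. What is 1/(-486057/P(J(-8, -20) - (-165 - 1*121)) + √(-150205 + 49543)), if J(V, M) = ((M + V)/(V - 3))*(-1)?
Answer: 22844679/708828342533 - 2209*I*√100662/2126485027599 ≈ 3.2229e-5 - 3.2958e-7*I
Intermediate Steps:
J(V, M) = -(M + V)/(-3 + V) (J(V, M) = ((M + V)/(-3 + V))*(-1) = -(M + V)/(-3 + V))
P(v) = -47/3 (P(v) = (-444 + 303)/9 = (⅑)*(-141) = -47/3)
1/(-486057/P(J(-8, -20) - (-165 - 1*121)) + √(-150205 + 49543)) = 1/(-486057/(-47/3) + √(-150205 + 49543)) = 1/(-486057*(-3/47) + √(-100662)) = 1/(1458171/47 + I*√100662)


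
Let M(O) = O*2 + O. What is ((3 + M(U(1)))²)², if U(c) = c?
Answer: 1296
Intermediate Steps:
M(O) = 3*O (M(O) = 2*O + O = 3*O)
((3 + M(U(1)))²)² = ((3 + 3*1)²)² = ((3 + 3)²)² = (6²)² = 36² = 1296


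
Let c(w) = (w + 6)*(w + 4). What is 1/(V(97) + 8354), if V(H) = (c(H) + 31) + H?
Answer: 1/18885 ≈ 5.2952e-5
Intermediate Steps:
c(w) = (4 + w)*(6 + w) (c(w) = (6 + w)*(4 + w) = (4 + w)*(6 + w))
V(H) = 55 + H² + 11*H (V(H) = ((24 + H² + 10*H) + 31) + H = (55 + H² + 10*H) + H = 55 + H² + 11*H)
1/(V(97) + 8354) = 1/((55 + 97² + 11*97) + 8354) = 1/((55 + 9409 + 1067) + 8354) = 1/(10531 + 8354) = 1/18885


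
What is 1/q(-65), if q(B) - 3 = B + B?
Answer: -1/127 ≈ -0.0078740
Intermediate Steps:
q(B) = 3 + 2*B (q(B) = 3 + (B + B) = 3 + 2*B)
1/q(-65) = 1/(3 + 2*(-65)) = 1/(3 - 130) = 1/(-127) = -1/127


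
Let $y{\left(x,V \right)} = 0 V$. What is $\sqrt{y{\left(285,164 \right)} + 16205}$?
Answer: $\sqrt{16205} \approx 127.3$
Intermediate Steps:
$y{\left(x,V \right)} = 0$
$\sqrt{y{\left(285,164 \right)} + 16205} = \sqrt{0 + 16205} = \sqrt{16205}$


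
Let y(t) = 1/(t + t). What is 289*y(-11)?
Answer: -289/22 ≈ -13.136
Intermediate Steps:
y(t) = 1/(2*t)
289*y(-11) = 289*((½)/(-11)) = 289*((½)*(-1/11)) = 289*(-1/22) = -289/22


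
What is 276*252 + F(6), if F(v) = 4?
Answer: 69556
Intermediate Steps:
276*252 + F(6) = 276*252 + 4 = 69552 + 4 = 69556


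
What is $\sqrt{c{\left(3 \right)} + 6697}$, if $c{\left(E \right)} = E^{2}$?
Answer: $\sqrt{6706} \approx 81.89$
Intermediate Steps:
$\sqrt{c{\left(3 \right)} + 6697} = \sqrt{3^{2} + 6697} = \sqrt{9 + 6697} = \sqrt{6706}$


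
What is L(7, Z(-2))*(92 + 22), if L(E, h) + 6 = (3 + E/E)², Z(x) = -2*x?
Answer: 1140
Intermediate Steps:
L(E, h) = 10 (L(E, h) = -6 + (3 + E/E)² = -6 + (3 + 1)² = -6 + 4² = -6 + 16 = 10)
L(7, Z(-2))*(92 + 22) = 10*(92 + 22) = 10*114 = 1140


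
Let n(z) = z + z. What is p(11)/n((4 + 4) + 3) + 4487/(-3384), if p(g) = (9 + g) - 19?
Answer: -47665/37224 ≈ -1.2805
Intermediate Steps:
p(g) = -10 + g
n(z) = 2*z
p(11)/n((4 + 4) + 3) + 4487/(-3384) = (-10 + 11)/((2*((4 + 4) + 3))) + 4487/(-3384) = 1/(2*(8 + 3)) + 4487*(-1/3384) = 1/(2*11) - 4487/3384 = 1/22 - 4487/3384 = -47665/37224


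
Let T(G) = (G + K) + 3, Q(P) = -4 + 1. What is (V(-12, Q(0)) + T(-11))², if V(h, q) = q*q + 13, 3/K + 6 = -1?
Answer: 9025/49 ≈ 184.18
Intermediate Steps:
K = -3/7 (K = 3/(-6 - 1) = 3/(-7) = 3*(-⅐) = -3/7 ≈ -0.42857)
Q(P) = -3
V(h, q) = 13 + q² (V(h, q) = q² + 13 = 13 + q²)
T(G) = 18/7 + G (T(G) = (G - 3/7) + 3 = (-3/7 + G) + 3 = 18/7 + G)
(V(-12, Q(0)) + T(-11))² = ((13 + (-3)²) + (18/7 - 11))² = ((13 + 9) - 59/7)² = (22 - 59/7)² = (95/7)² = 9025/49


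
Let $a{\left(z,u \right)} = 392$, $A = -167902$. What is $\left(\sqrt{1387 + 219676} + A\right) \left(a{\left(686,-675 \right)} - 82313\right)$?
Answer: $13754699742 - 81921 \sqrt{221063} \approx 1.3716 \cdot 10^{10}$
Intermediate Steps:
$\left(\sqrt{1387 + 219676} + A\right) \left(a{\left(686,-675 \right)} - 82313\right) = \left(\sqrt{1387 + 219676} - 167902\right) \left(392 - 82313\right) = \left(\sqrt{221063} - 167902\right) \left(-81921\right) = \left(-167902 + \sqrt{221063}\right) \left(-81921\right) = 13754699742 - 81921 \sqrt{221063}$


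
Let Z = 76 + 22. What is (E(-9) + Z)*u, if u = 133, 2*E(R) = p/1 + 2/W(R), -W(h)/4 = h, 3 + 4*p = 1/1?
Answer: 117040/9 ≈ 13004.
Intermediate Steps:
p = -½ (p = -¾ + (¼)/1 = -¾ + (¼)*1 = -¾ + ¼ = -½ ≈ -0.50000)
W(h) = -4*h
E(R) = -¼ - 1/(4*R) (E(R) = (-½/1 + 2/((-4*R)))/2 = (-½*1 + 2*(-1/(4*R)))/2 = (-½ - 1/(2*R))/2 = -¼ - 1/(4*R))
Z = 98
(E(-9) + Z)*u = ((¼)*(-1 - 1*(-9))/(-9) + 98)*133 = ((¼)*(-⅑)*(-1 + 9) + 98)*133 = ((¼)*(-⅑)*8 + 98)*133 = (-2/9 + 98)*133 = (880/9)*133 = 117040/9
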